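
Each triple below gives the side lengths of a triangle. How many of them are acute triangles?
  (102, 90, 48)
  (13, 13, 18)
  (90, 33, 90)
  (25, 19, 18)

(102,90,48): 48²+90² = 10404 = 102² → right
(13,13,18): 13²+13² = 338 > 324 = 18² → acute
(90,33,90): 33²+90² = 9189 > 8100 = 90² → acute
(25,19,18): 18²+19² = 685 > 625 = 25² → acute
3 of the 4 are acute.

3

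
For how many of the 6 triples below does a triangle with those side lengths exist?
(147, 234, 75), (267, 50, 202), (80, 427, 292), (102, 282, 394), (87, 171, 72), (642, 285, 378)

1

(75,147,234): 75+147 ≤ 234 → not valid
(50,202,267): 50+202 ≤ 267 → not valid
(80,292,427): 80+292 ≤ 427 → not valid
(102,282,394): 102+282 ≤ 394 → not valid
(72,87,171): 72+87 ≤ 171 → not valid
(285,378,642): 285+378 > 642 → valid
1 of the 6 triples forms a triangle.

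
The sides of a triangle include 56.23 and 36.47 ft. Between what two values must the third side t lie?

19.76 < t < 92.70 (ft)

By the triangle inequality, t must be less than 56.23 + 36.47 = 92.70 and greater than |56.23 − 36.47| = 19.76.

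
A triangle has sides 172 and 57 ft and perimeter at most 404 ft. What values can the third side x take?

115 < x ≤ 175 ft

Triangle inequality alone gives 115 < x < 229.
The perimeter condition gives x ≤ 404 − 172 − 57 = 175.
Intersecting the two: 115 < x ≤ 175.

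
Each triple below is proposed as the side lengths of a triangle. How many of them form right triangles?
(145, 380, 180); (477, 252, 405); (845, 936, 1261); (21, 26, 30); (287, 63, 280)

3

(145,380,180): 145+180 ≤ 380, not a triangle
(477,252,405): 252²+405² = 227529 = 477² → right
(845,936,1261): 845²+936² = 1590121 = 1261² → right
(21,26,30): 21²+26² = 1117 > 900 = 30² → acute
(287,63,280): 63²+280² = 82369 = 287² → right
3 of the 5 are right.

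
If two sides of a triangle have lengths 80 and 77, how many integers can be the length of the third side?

The third side lies in the open interval (3, 157).
Integers from 4 to 156 inclusive: 156 − 4 + 1 = 153.

153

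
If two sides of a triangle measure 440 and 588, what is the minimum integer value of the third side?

149

The third side must be strictly greater than |440 − 588| = 148.
The smallest integer above 148 is 149.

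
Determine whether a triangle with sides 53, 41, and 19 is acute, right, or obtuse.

obtuse

Compare the square of the longest side to the sum of squares of the other two: 19² + 41² = 2042 < 2809 = 53².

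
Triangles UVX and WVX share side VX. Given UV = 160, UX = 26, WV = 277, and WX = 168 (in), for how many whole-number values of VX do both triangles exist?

51

From triangle UVX: 134 < VX < 186.
From triangle WVX: 109 < VX < 445.
Intersection: 134 < VX < 186, so integers 135 through 185: 51 values.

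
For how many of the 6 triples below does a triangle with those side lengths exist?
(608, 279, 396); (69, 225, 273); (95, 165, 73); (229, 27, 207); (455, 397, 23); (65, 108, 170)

5

(279,396,608): 279+396 > 608 → valid
(69,225,273): 69+225 > 273 → valid
(73,95,165): 73+95 > 165 → valid
(27,207,229): 27+207 > 229 → valid
(23,397,455): 23+397 ≤ 455 → not valid
(65,108,170): 65+108 > 170 → valid
5 of the 6 triples form a triangle.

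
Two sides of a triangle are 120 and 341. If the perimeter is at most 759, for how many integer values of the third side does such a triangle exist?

77

Triangle inequality: 221 < x < 461. Perimeter ≤ 759 gives x ≤ 759 − 120 − 341 = 298.
So 221 < x ≤ 298; integers 222 through 298: 77 values.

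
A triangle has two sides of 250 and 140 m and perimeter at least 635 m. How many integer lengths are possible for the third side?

Triangle inequality: 110 < x < 390. Perimeter ≥ 635 gives x ≥ 635 − 250 − 140 = 245.
So 245 ≤ x < 390; integers 245 through 389: 145 values.

145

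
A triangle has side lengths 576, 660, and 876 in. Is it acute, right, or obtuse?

Compare the square of the longest side to the sum of squares of the other two: 576² + 660² = 767376 = 876².

right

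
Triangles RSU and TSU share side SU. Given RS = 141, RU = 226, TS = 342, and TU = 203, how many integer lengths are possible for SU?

From triangle RSU: 85 < SU < 367.
From triangle TSU: 139 < SU < 545.
Intersection: 139 < SU < 367, so integers 140 through 366: 227 values.

227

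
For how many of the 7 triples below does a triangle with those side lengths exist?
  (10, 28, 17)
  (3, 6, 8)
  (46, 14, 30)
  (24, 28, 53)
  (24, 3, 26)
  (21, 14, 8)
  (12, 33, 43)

4

(10,17,28): 10+17 ≤ 28 → not valid
(3,6,8): 3+6 > 8 → valid
(14,30,46): 14+30 ≤ 46 → not valid
(24,28,53): 24+28 ≤ 53 → not valid
(3,24,26): 3+24 > 26 → valid
(8,14,21): 8+14 > 21 → valid
(12,33,43): 12+33 > 43 → valid
4 of the 7 triples form a triangle.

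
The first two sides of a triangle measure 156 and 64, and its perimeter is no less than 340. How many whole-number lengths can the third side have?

100

Triangle inequality: 92 < x < 220. Perimeter ≥ 340 gives x ≥ 340 − 156 − 64 = 120.
So 120 ≤ x < 220; integers 120 through 219: 100 values.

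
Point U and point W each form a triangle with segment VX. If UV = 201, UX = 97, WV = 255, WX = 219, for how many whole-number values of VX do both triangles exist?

From triangle UVX: 104 < VX < 298.
From triangle WVX: 36 < VX < 474.
Intersection: 104 < VX < 298, so integers 105 through 297: 193 values.

193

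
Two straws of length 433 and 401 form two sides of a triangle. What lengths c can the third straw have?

32 < c < 834

By the triangle inequality, c must be less than 433 + 401 = 834 and greater than |433 − 401| = 32.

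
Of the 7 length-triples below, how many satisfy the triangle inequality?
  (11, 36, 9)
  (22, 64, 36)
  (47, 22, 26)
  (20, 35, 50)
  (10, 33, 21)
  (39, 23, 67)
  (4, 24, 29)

(9,11,36): 9+11 ≤ 36 → not valid
(22,36,64): 22+36 ≤ 64 → not valid
(22,26,47): 22+26 > 47 → valid
(20,35,50): 20+35 > 50 → valid
(10,21,33): 10+21 ≤ 33 → not valid
(23,39,67): 23+39 ≤ 67 → not valid
(4,24,29): 4+24 ≤ 29 → not valid
2 of the 7 triples form a triangle.

2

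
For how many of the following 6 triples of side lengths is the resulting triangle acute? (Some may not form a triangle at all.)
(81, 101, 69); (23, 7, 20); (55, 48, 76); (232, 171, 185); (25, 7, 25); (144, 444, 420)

(81,101,69): 69²+81² = 11322 > 10201 = 101² → acute
(23,7,20): 7²+20² = 449 < 529 = 23² → obtuse
(55,48,76): 48²+55² = 5329 < 5776 = 76² → obtuse
(232,171,185): 171²+185² = 63466 > 53824 = 232² → acute
(25,7,25): 7²+25² = 674 > 625 = 25² → acute
(144,444,420): 144²+420² = 197136 = 444² → right
3 of the 6 are acute.

3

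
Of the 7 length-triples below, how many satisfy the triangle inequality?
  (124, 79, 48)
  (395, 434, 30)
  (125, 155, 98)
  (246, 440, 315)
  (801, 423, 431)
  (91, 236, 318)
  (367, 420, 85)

(48,79,124): 48+79 > 124 → valid
(30,395,434): 30+395 ≤ 434 → not valid
(98,125,155): 98+125 > 155 → valid
(246,315,440): 246+315 > 440 → valid
(423,431,801): 423+431 > 801 → valid
(91,236,318): 91+236 > 318 → valid
(85,367,420): 85+367 > 420 → valid
6 of the 7 triples form a triangle.

6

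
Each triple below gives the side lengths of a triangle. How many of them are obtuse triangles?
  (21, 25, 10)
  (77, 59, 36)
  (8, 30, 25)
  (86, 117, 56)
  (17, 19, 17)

(21,25,10): 10²+21² = 541 < 625 = 25² → obtuse
(77,59,36): 36²+59² = 4777 < 5929 = 77² → obtuse
(8,30,25): 8²+25² = 689 < 900 = 30² → obtuse
(86,117,56): 56²+86² = 10532 < 13689 = 117² → obtuse
(17,19,17): 17²+17² = 578 > 361 = 19² → acute
4 of the 5 are obtuse.

4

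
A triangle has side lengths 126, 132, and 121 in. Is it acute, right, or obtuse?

acute

Compare the square of the longest side to the sum of squares of the other two: 121² + 126² = 30517 > 17424 = 132².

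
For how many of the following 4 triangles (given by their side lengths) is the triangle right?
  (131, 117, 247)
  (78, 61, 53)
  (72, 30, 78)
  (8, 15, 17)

2

(131,117,247): 117²+131² = 30850 < 61009 = 247² → obtuse
(78,61,53): 53²+61² = 6530 > 6084 = 78² → acute
(72,30,78): 30²+72² = 6084 = 78² → right
(8,15,17): 8²+15² = 289 = 17² → right
2 of the 4 are right.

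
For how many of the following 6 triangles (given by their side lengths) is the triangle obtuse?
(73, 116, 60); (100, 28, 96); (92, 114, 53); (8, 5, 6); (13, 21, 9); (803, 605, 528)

4

(73,116,60): 60²+73² = 8929 < 13456 = 116² → obtuse
(100,28,96): 28²+96² = 10000 = 100² → right
(92,114,53): 53²+92² = 11273 < 12996 = 114² → obtuse
(8,5,6): 5²+6² = 61 < 64 = 8² → obtuse
(13,21,9): 9²+13² = 250 < 441 = 21² → obtuse
(803,605,528): 528²+605² = 644809 = 803² → right
4 of the 6 are obtuse.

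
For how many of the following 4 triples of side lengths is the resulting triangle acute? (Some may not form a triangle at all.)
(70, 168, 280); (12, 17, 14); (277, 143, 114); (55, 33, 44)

1

(70,168,280): 70+168 ≤ 280, not a triangle
(12,17,14): 12²+14² = 340 > 289 = 17² → acute
(277,143,114): 114+143 ≤ 277, not a triangle
(55,33,44): 33²+44² = 3025 = 55² → right
1 of the 4 is acute.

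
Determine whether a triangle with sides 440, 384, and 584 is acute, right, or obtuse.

right

Compare the square of the longest side to the sum of squares of the other two: 384² + 440² = 341056 = 584².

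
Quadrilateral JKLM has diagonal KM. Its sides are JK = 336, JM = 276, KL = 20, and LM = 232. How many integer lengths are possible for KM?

39

From triangle JKM: 60 < KM < 612.
From triangle LKM: 212 < KM < 252.
Intersection: 212 < KM < 252, so integers 213 through 251: 39 values.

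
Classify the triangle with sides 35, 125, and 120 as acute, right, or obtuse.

right

Compare the square of the longest side to the sum of squares of the other two: 35² + 120² = 15625 = 125².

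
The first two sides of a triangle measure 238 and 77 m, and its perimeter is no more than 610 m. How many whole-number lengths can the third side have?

134

Triangle inequality: 161 < x < 315. Perimeter ≤ 610 gives x ≤ 610 − 238 − 77 = 295.
So 161 < x ≤ 295; integers 162 through 295: 134 values.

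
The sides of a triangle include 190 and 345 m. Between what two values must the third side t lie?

By the triangle inequality, t must be less than 190 + 345 = 535 and greater than |190 − 345| = 155.

155 < t < 535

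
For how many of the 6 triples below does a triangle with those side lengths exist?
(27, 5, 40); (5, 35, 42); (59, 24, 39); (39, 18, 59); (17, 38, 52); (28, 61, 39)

(5,27,40): 5+27 ≤ 40 → not valid
(5,35,42): 5+35 ≤ 42 → not valid
(24,39,59): 24+39 > 59 → valid
(18,39,59): 18+39 ≤ 59 → not valid
(17,38,52): 17+38 > 52 → valid
(28,39,61): 28+39 > 61 → valid
3 of the 6 triples form a triangle.

3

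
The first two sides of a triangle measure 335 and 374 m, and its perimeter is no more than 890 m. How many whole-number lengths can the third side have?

142

Triangle inequality: 39 < x < 709. Perimeter ≤ 890 gives x ≤ 890 − 335 − 374 = 181.
So 39 < x ≤ 181; integers 40 through 181: 142 values.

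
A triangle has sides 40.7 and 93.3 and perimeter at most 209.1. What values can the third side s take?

52.6 < s ≤ 75.1

Triangle inequality alone gives 52.6 < s < 134.0.
The perimeter condition gives s ≤ 209.1 − 40.7 − 93.3 = 75.1.
Intersecting the two: 52.6 < s ≤ 75.1.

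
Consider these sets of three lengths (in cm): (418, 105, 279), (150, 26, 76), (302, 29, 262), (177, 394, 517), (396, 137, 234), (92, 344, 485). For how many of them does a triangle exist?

1

(105,279,418): 105+279 ≤ 418 → not valid
(26,76,150): 26+76 ≤ 150 → not valid
(29,262,302): 29+262 ≤ 302 → not valid
(177,394,517): 177+394 > 517 → valid
(137,234,396): 137+234 ≤ 396 → not valid
(92,344,485): 92+344 ≤ 485 → not valid
1 of the 6 triples forms a triangle.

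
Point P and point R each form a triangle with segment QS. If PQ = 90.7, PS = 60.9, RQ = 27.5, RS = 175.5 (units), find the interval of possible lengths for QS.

From triangle PQS: |90.7 − 60.9| < QS < 90.7 + 60.9, i.e. 29.8 < QS < 151.6.
From triangle RQS: 148.0 < QS < 203.0.
Both must hold, so QS lies in the intersection.

148.0 < QS < 151.6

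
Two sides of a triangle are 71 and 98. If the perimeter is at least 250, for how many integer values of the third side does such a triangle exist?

88

Triangle inequality: 27 < x < 169. Perimeter ≥ 250 gives x ≥ 250 − 71 − 98 = 81.
So 81 ≤ x < 169; integers 81 through 168: 88 values.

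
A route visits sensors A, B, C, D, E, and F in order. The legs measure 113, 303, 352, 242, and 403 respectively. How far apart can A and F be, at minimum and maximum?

The maximum is all hops collinear in one direction: 113 + 303 + 352 + 242 + 403 = 1413.
The longest hop is 403; the others sum to 1010. Since 403 ≤ 1010, the path can fold back on itself completely, so the minimum distance is 0.

0 ≤ AF ≤ 1413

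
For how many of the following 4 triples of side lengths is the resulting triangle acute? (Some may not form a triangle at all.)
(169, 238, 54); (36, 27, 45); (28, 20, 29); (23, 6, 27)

(169,238,54): 54+169 ≤ 238, not a triangle
(36,27,45): 27²+36² = 2025 = 45² → right
(28,20,29): 20²+28² = 1184 > 841 = 29² → acute
(23,6,27): 6²+23² = 565 < 729 = 27² → obtuse
1 of the 4 is acute.

1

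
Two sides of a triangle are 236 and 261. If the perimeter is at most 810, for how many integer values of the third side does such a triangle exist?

288

Triangle inequality: 25 < x < 497. Perimeter ≤ 810 gives x ≤ 810 − 236 − 261 = 313.
So 25 < x ≤ 313; integers 26 through 313: 288 values.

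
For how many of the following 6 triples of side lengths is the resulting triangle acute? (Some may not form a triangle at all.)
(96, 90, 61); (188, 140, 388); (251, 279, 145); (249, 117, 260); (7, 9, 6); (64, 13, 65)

5

(96,90,61): 61²+90² = 11821 > 9216 = 96² → acute
(188,140,388): 140+188 ≤ 388, not a triangle
(251,279,145): 145²+251² = 84026 > 77841 = 279² → acute
(249,117,260): 117²+249² = 75690 > 67600 = 260² → acute
(7,9,6): 6²+7² = 85 > 81 = 9² → acute
(64,13,65): 13²+64² = 4265 > 4225 = 65² → acute
5 of the 6 are acute.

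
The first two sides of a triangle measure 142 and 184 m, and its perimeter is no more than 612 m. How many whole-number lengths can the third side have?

244

Triangle inequality: 42 < x < 326. Perimeter ≤ 612 gives x ≤ 612 − 142 − 184 = 286.
So 42 < x ≤ 286; integers 43 through 286: 244 values.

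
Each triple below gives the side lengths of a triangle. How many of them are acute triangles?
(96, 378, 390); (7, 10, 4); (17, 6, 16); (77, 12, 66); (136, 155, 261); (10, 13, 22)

(96,378,390): 96²+378² = 152100 = 390² → right
(7,10,4): 4²+7² = 65 < 100 = 10² → obtuse
(17,6,16): 6²+16² = 292 > 289 = 17² → acute
(77,12,66): 12²+66² = 4500 < 5929 = 77² → obtuse
(136,155,261): 136²+155² = 42521 < 68121 = 261² → obtuse
(10,13,22): 10²+13² = 269 < 484 = 22² → obtuse
1 of the 6 is acute.

1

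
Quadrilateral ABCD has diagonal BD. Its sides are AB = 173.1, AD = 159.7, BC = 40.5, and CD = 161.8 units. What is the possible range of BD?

From triangle ABD: |173.1 − 159.7| < BD < 173.1 + 159.7, i.e. 13.4 < BD < 332.8.
From triangle CBD: 121.3 < BD < 202.3.
Both must hold, so BD lies in the intersection.

121.3 < BD < 202.3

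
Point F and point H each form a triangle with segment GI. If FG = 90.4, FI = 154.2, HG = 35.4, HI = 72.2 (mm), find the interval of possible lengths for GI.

From triangle FGI: |90.4 − 154.2| < GI < 90.4 + 154.2, i.e. 63.8 < GI < 244.6.
From triangle HGI: 36.8 < GI < 107.6.
Both must hold, so GI lies in the intersection.

63.8 < GI < 107.6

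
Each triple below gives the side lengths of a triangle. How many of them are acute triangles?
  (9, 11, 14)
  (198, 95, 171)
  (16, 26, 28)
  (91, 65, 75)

3

(9,11,14): 9²+11² = 202 > 196 = 14² → acute
(198,95,171): 95²+171² = 38266 < 39204 = 198² → obtuse
(16,26,28): 16²+26² = 932 > 784 = 28² → acute
(91,65,75): 65²+75² = 9850 > 8281 = 91² → acute
3 of the 4 are acute.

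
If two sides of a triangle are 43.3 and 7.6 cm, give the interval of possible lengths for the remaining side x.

By the triangle inequality, x must be less than 43.3 + 7.6 = 50.9 and greater than |43.3 − 7.6| = 35.7.

35.7 < x < 50.9 (cm)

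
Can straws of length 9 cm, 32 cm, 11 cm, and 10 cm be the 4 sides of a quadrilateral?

No

For a quadrilateral, each side must be shorter than the sum of the others.
Here the longest side is 32, but the remaining 3 sides sum to only 30.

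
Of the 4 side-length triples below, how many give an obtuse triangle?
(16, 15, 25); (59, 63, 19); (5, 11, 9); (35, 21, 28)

3

(16,15,25): 15²+16² = 481 < 625 = 25² → obtuse
(59,63,19): 19²+59² = 3842 < 3969 = 63² → obtuse
(5,11,9): 5²+9² = 106 < 121 = 11² → obtuse
(35,21,28): 21²+28² = 1225 = 35² → right
3 of the 4 are obtuse.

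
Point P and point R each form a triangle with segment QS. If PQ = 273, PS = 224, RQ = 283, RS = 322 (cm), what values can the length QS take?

49 < QS < 497

From triangle PQS: |273 − 224| < QS < 273 + 224, i.e. 49 < QS < 497.
From triangle RQS: 39 < QS < 605.
Both must hold, so QS lies in the intersection.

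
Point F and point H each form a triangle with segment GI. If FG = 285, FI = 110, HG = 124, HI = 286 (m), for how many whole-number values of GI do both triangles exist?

219

From triangle FGI: 175 < GI < 395.
From triangle HGI: 162 < GI < 410.
Intersection: 175 < GI < 395, so integers 176 through 394: 219 values.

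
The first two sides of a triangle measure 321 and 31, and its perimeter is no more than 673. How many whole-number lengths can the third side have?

Triangle inequality: 290 < x < 352. Perimeter ≤ 673 gives x ≤ 673 − 321 − 31 = 321.
So 290 < x ≤ 321; integers 291 through 321: 31 values.

31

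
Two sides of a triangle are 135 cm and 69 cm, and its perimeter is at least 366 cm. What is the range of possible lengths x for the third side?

162 ≤ x < 204 cm

Triangle inequality alone gives 66 < x < 204.
The perimeter condition gives x ≥ 366 − 135 − 69 = 162.
Intersecting the two: 162 ≤ x < 204.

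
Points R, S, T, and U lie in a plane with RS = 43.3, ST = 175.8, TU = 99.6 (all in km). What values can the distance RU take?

32.9 ≤ RU ≤ 318.7 km

The maximum is all hops collinear in one direction: 43.3 + 175.8 + 99.6 = 318.7.
The longest hop is 175.8; the others sum to 142.9. Folding the others back against it leaves at least 175.8 − 142.9 = 32.9.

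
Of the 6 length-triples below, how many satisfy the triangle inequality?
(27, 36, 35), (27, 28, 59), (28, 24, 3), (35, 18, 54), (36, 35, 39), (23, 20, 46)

(27,35,36): 27+35 > 36 → valid
(27,28,59): 27+28 ≤ 59 → not valid
(3,24,28): 3+24 ≤ 28 → not valid
(18,35,54): 18+35 ≤ 54 → not valid
(35,36,39): 35+36 > 39 → valid
(20,23,46): 20+23 ≤ 46 → not valid
2 of the 6 triples form a triangle.

2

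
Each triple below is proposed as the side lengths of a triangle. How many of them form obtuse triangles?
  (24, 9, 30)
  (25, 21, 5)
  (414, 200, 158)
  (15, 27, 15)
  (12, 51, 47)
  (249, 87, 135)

(24,9,30): 9²+24² = 657 < 900 = 30² → obtuse
(25,21,5): 5²+21² = 466 < 625 = 25² → obtuse
(414,200,158): 158+200 ≤ 414, not a triangle
(15,27,15): 15²+15² = 450 < 729 = 27² → obtuse
(12,51,47): 12²+47² = 2353 < 2601 = 51² → obtuse
(249,87,135): 87+135 ≤ 249, not a triangle
4 of the 6 are obtuse.

4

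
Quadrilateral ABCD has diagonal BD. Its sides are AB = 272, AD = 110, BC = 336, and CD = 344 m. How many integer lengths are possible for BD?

From triangle ABD: 162 < BD < 382.
From triangle CBD: 8 < BD < 680.
Intersection: 162 < BD < 382, so integers 163 through 381: 219 values.

219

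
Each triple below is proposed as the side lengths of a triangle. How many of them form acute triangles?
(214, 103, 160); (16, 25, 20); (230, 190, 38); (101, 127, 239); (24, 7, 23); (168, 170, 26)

(214,103,160): 103²+160² = 36209 < 45796 = 214² → obtuse
(16,25,20): 16²+20² = 656 > 625 = 25² → acute
(230,190,38): 38+190 ≤ 230, not a triangle
(101,127,239): 101+127 ≤ 239, not a triangle
(24,7,23): 7²+23² = 578 > 576 = 24² → acute
(168,170,26): 26²+168² = 28900 = 170² → right
2 of the 6 are acute.

2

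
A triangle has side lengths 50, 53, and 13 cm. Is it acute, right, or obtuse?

Compare the square of the longest side to the sum of squares of the other two: 13² + 50² = 2669 < 2809 = 53².

obtuse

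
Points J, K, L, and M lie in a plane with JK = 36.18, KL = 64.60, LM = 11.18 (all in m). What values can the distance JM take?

The maximum is all hops collinear in one direction: 36.18 + 64.60 + 11.18 = 111.96.
The longest hop is 64.60; the others sum to 47.36. Folding the others back against it leaves at least 64.60 − 47.36 = 17.24.

17.24 ≤ JM ≤ 111.96 m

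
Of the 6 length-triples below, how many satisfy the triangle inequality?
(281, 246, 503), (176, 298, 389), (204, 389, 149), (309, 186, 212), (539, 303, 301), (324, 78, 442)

(246,281,503): 246+281 > 503 → valid
(176,298,389): 176+298 > 389 → valid
(149,204,389): 149+204 ≤ 389 → not valid
(186,212,309): 186+212 > 309 → valid
(301,303,539): 301+303 > 539 → valid
(78,324,442): 78+324 ≤ 442 → not valid
4 of the 6 triples form a triangle.

4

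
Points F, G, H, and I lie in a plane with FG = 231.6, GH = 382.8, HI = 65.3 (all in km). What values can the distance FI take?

The maximum is all hops collinear in one direction: 231.6 + 382.8 + 65.3 = 679.7.
The longest hop is 382.8; the others sum to 296.9. Folding the others back against it leaves at least 382.8 − 296.9 = 85.9.

85.9 ≤ FI ≤ 679.7 km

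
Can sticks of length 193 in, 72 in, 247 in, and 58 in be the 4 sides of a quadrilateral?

Yes

A quadrilateral exists iff every side is shorter than the sum of the others — equivalently, the longest side is less than the sum of the rest.
Longest side 247 < 323 (sum of the remaining 3), so yes.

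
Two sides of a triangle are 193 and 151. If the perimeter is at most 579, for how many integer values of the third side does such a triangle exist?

193

Triangle inequality: 42 < x < 344. Perimeter ≤ 579 gives x ≤ 579 − 193 − 151 = 235.
So 42 < x ≤ 235; integers 43 through 235: 193 values.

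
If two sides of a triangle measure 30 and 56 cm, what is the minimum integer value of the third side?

27

The third side must be strictly greater than |30 − 56| = 26.
The smallest integer above 26 is 27.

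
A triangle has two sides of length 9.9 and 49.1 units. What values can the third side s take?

39.2 < s < 59.0 (units)

By the triangle inequality, s must be less than 9.9 + 49.1 = 59.0 and greater than |9.9 − 49.1| = 39.2.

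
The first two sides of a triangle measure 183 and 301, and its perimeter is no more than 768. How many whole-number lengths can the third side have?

166

Triangle inequality: 118 < x < 484. Perimeter ≤ 768 gives x ≤ 768 − 183 − 301 = 284.
So 118 < x ≤ 284; integers 119 through 284: 166 values.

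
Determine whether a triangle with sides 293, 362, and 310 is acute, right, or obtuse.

acute

Compare the square of the longest side to the sum of squares of the other two: 293² + 310² = 181949 > 131044 = 362².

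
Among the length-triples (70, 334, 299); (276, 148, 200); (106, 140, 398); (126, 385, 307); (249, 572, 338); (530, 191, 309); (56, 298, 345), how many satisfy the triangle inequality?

(70,299,334): 70+299 > 334 → valid
(148,200,276): 148+200 > 276 → valid
(106,140,398): 106+140 ≤ 398 → not valid
(126,307,385): 126+307 > 385 → valid
(249,338,572): 249+338 > 572 → valid
(191,309,530): 191+309 ≤ 530 → not valid
(56,298,345): 56+298 > 345 → valid
5 of the 7 triples form a triangle.

5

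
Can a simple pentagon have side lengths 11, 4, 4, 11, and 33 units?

No

For a pentagon, each side must be shorter than the sum of the others.
Here the longest side is 33, but the remaining 4 sides sum to only 30.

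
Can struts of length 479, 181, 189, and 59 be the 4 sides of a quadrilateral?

No

For a quadrilateral, each side must be shorter than the sum of the others.
Here the longest side is 479, but the remaining 3 sides sum to only 429.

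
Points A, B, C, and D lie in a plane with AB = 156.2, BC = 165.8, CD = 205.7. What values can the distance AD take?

The maximum is all hops collinear in one direction: 156.2 + 165.8 + 205.7 = 527.7.
The longest hop is 205.7; the others sum to 322.0. Since 205.7 ≤ 322.0, the path can fold back on itself completely, so the minimum distance is 0.

0 ≤ AD ≤ 527.7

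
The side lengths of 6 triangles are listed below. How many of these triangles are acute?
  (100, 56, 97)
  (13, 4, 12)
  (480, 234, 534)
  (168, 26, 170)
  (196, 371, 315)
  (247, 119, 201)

(100,56,97): 56²+97² = 12545 > 10000 = 100² → acute
(13,4,12): 4²+12² = 160 < 169 = 13² → obtuse
(480,234,534): 234²+480² = 285156 = 534² → right
(168,26,170): 26²+168² = 28900 = 170² → right
(196,371,315): 196²+315² = 137641 = 371² → right
(247,119,201): 119²+201² = 54562 < 61009 = 247² → obtuse
1 of the 6 is acute.

1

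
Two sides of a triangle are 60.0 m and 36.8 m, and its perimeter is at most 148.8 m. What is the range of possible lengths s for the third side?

23.2 < s ≤ 52.0

Triangle inequality alone gives 23.2 < s < 96.8.
The perimeter condition gives s ≤ 148.8 − 60.0 − 36.8 = 52.0.
Intersecting the two: 23.2 < s ≤ 52.0.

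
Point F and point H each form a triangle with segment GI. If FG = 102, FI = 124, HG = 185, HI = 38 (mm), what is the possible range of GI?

147 < GI < 223

From triangle FGI: |102 − 124| < GI < 102 + 124, i.e. 22 < GI < 226.
From triangle HGI: 147 < GI < 223.
Both must hold, so GI lies in the intersection.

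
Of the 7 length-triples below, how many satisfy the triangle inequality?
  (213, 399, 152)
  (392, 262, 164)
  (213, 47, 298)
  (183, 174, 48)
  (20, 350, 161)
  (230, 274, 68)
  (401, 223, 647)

(152,213,399): 152+213 ≤ 399 → not valid
(164,262,392): 164+262 > 392 → valid
(47,213,298): 47+213 ≤ 298 → not valid
(48,174,183): 48+174 > 183 → valid
(20,161,350): 20+161 ≤ 350 → not valid
(68,230,274): 68+230 > 274 → valid
(223,401,647): 223+401 ≤ 647 → not valid
3 of the 7 triples form a triangle.

3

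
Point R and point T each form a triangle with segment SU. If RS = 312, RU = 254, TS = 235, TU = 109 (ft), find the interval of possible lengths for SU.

126 < SU < 344

From triangle RSU: |312 − 254| < SU < 312 + 254, i.e. 58 < SU < 566.
From triangle TSU: 126 < SU < 344.
Both must hold, so SU lies in the intersection.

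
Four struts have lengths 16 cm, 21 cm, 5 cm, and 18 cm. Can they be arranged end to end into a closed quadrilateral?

A quadrilateral exists iff every side is shorter than the sum of the others — equivalently, the longest side is less than the sum of the rest.
Longest side 21 < 39 (sum of the remaining 3), so yes.

Yes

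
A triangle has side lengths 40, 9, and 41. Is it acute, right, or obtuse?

right

Compare the square of the longest side to the sum of squares of the other two: 9² + 40² = 1681 = 41².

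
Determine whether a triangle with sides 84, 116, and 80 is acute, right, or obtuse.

right

Compare the square of the longest side to the sum of squares of the other two: 80² + 84² = 13456 = 116².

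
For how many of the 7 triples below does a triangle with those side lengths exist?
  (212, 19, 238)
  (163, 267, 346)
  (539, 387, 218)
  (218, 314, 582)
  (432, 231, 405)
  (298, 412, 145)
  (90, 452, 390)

5

(19,212,238): 19+212 ≤ 238 → not valid
(163,267,346): 163+267 > 346 → valid
(218,387,539): 218+387 > 539 → valid
(218,314,582): 218+314 ≤ 582 → not valid
(231,405,432): 231+405 > 432 → valid
(145,298,412): 145+298 > 412 → valid
(90,390,452): 90+390 > 452 → valid
5 of the 7 triples form a triangle.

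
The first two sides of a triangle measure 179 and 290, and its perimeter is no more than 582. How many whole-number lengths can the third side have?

2

Triangle inequality: 111 < x < 469. Perimeter ≤ 582 gives x ≤ 582 − 179 − 290 = 113.
So 111 < x ≤ 113; integers 112 through 113: 2 values.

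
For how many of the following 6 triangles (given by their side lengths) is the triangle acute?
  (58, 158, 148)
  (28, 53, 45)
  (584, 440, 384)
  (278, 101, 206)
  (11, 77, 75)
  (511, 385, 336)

(58,158,148): 58²+148² = 25268 > 24964 = 158² → acute
(28,53,45): 28²+45² = 2809 = 53² → right
(584,440,384): 384²+440² = 341056 = 584² → right
(278,101,206): 101²+206² = 52637 < 77284 = 278² → obtuse
(11,77,75): 11²+75² = 5746 < 5929 = 77² → obtuse
(511,385,336): 336²+385² = 261121 = 511² → right
1 of the 6 is acute.

1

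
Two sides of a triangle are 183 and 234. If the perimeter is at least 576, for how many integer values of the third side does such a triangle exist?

Triangle inequality: 51 < x < 417. Perimeter ≥ 576 gives x ≥ 576 − 183 − 234 = 159.
So 159 ≤ x < 417; integers 159 through 416: 258 values.

258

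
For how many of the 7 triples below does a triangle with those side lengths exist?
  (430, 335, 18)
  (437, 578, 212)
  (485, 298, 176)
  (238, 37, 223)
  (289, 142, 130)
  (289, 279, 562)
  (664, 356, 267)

3

(18,335,430): 18+335 ≤ 430 → not valid
(212,437,578): 212+437 > 578 → valid
(176,298,485): 176+298 ≤ 485 → not valid
(37,223,238): 37+223 > 238 → valid
(130,142,289): 130+142 ≤ 289 → not valid
(279,289,562): 279+289 > 562 → valid
(267,356,664): 267+356 ≤ 664 → not valid
3 of the 7 triples form a triangle.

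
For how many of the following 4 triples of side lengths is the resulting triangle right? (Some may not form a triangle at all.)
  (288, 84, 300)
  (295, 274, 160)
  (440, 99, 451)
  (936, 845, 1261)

3

(288,84,300): 84²+288² = 90000 = 300² → right
(295,274,160): 160²+274² = 100676 > 87025 = 295² → acute
(440,99,451): 99²+440² = 203401 = 451² → right
(936,845,1261): 845²+936² = 1590121 = 1261² → right
3 of the 4 are right.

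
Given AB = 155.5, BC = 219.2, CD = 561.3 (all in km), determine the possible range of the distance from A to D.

The maximum is all hops collinear in one direction: 155.5 + 219.2 + 561.3 = 936.0.
The longest hop is 561.3; the others sum to 374.7. Folding the others back against it leaves at least 561.3 − 374.7 = 186.6.

186.6 ≤ AD ≤ 936.0 km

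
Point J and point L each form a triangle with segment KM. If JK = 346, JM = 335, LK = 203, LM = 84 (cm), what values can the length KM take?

From triangle JKM: |346 − 335| < KM < 346 + 335, i.e. 11 < KM < 681.
From triangle LKM: 119 < KM < 287.
Both must hold, so KM lies in the intersection.

119 < KM < 287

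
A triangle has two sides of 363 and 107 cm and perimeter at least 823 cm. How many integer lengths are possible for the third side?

Triangle inequality: 256 < x < 470. Perimeter ≥ 823 gives x ≥ 823 − 363 − 107 = 353.
So 353 ≤ x < 470; integers 353 through 469: 117 values.

117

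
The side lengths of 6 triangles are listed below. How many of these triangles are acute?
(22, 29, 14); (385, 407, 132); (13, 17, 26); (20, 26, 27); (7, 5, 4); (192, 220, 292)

(22,29,14): 14²+22² = 680 < 841 = 29² → obtuse
(385,407,132): 132²+385² = 165649 = 407² → right
(13,17,26): 13²+17² = 458 < 676 = 26² → obtuse
(20,26,27): 20²+26² = 1076 > 729 = 27² → acute
(7,5,4): 4²+5² = 41 < 49 = 7² → obtuse
(192,220,292): 192²+220² = 85264 = 292² → right
1 of the 6 is acute.

1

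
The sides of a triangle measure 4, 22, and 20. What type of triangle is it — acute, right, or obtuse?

Compare the square of the longest side to the sum of squares of the other two: 4² + 20² = 416 < 484 = 22².

obtuse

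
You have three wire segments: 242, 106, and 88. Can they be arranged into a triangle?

The longest side is 242, but the other two sum to only 194.
194 < 242, so the triangle inequality fails.

No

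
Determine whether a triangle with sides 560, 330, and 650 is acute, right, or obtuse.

right

Compare the square of the longest side to the sum of squares of the other two: 330² + 560² = 422500 = 650².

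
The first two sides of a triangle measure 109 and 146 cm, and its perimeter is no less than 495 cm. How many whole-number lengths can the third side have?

15

Triangle inequality: 37 < x < 255. Perimeter ≥ 495 gives x ≥ 495 − 109 − 146 = 240.
So 240 ≤ x < 255; integers 240 through 254: 15 values.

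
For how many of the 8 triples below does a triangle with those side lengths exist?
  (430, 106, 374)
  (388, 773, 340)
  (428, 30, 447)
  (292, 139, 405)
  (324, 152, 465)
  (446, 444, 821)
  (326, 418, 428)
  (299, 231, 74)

7

(106,374,430): 106+374 > 430 → valid
(340,388,773): 340+388 ≤ 773 → not valid
(30,428,447): 30+428 > 447 → valid
(139,292,405): 139+292 > 405 → valid
(152,324,465): 152+324 > 465 → valid
(444,446,821): 444+446 > 821 → valid
(326,418,428): 326+418 > 428 → valid
(74,231,299): 74+231 > 299 → valid
7 of the 8 triples form a triangle.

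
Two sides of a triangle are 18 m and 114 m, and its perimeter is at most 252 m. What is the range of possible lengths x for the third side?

96 < x ≤ 120

Triangle inequality alone gives 96 < x < 132.
The perimeter condition gives x ≤ 252 − 18 − 114 = 120.
Intersecting the two: 96 < x ≤ 120.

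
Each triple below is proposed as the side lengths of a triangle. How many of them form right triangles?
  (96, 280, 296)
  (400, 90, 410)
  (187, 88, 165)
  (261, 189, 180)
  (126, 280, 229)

(96,280,296): 96²+280² = 87616 = 296² → right
(400,90,410): 90²+400² = 168100 = 410² → right
(187,88,165): 88²+165² = 34969 = 187² → right
(261,189,180): 180²+189² = 68121 = 261² → right
(126,280,229): 126²+229² = 68317 < 78400 = 280² → obtuse
4 of the 5 are right.

4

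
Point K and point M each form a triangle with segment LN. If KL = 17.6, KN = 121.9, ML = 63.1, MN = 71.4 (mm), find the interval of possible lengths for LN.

104.3 < LN < 134.5

From triangle KLN: |17.6 − 121.9| < LN < 17.6 + 121.9, i.e. 104.3 < LN < 139.5.
From triangle MLN: 8.3 < LN < 134.5.
Both must hold, so LN lies in the intersection.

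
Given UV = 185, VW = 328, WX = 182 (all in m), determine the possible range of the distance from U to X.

The maximum is all hops collinear in one direction: 185 + 328 + 182 = 695.
The longest hop is 328; the others sum to 367. Since 328 ≤ 367, the path can fold back on itself completely, so the minimum distance is 0.

0 ≤ UX ≤ 695 m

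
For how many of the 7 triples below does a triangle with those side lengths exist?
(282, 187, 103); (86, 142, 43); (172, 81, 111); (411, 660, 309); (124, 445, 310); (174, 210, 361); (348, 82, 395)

(103,187,282): 103+187 > 282 → valid
(43,86,142): 43+86 ≤ 142 → not valid
(81,111,172): 81+111 > 172 → valid
(309,411,660): 309+411 > 660 → valid
(124,310,445): 124+310 ≤ 445 → not valid
(174,210,361): 174+210 > 361 → valid
(82,348,395): 82+348 > 395 → valid
5 of the 7 triples form a triangle.

5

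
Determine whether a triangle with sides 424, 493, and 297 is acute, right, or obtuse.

acute

Compare the square of the longest side to the sum of squares of the other two: 297² + 424² = 267985 > 243049 = 493².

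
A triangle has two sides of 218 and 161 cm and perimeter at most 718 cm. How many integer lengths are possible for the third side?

Triangle inequality: 57 < x < 379. Perimeter ≤ 718 gives x ≤ 718 − 218 − 161 = 339.
So 57 < x ≤ 339; integers 58 through 339: 282 values.

282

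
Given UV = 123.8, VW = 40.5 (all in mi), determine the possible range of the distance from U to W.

By the triangle inequality, |123.8 − 40.5| ≤ UW ≤ 123.8 + 40.5.

83.3 ≤ UW ≤ 164.3 mi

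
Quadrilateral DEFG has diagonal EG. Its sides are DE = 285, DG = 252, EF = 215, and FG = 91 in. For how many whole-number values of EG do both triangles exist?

181

From triangle DEG: 33 < EG < 537.
From triangle FEG: 124 < EG < 306.
Intersection: 124 < EG < 306, so integers 125 through 305: 181 values.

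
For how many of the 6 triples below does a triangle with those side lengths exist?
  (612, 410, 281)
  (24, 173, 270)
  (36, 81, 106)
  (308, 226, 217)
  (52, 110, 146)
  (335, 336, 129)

(281,410,612): 281+410 > 612 → valid
(24,173,270): 24+173 ≤ 270 → not valid
(36,81,106): 36+81 > 106 → valid
(217,226,308): 217+226 > 308 → valid
(52,110,146): 52+110 > 146 → valid
(129,335,336): 129+335 > 336 → valid
5 of the 6 triples form a triangle.

5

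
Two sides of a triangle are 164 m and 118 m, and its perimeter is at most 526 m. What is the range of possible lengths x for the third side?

Triangle inequality alone gives 46 < x < 282.
The perimeter condition gives x ≤ 526 − 164 − 118 = 244.
Intersecting the two: 46 < x ≤ 244.

46 < x ≤ 244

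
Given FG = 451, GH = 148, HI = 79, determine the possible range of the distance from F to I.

The maximum is all hops collinear in one direction: 451 + 148 + 79 = 678.
The longest hop is 451; the others sum to 227. Folding the others back against it leaves at least 451 − 227 = 224.

224 ≤ FI ≤ 678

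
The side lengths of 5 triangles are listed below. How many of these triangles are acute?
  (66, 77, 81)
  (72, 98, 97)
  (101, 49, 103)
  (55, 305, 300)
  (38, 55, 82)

3

(66,77,81): 66²+77² = 10285 > 6561 = 81² → acute
(72,98,97): 72²+97² = 14593 > 9604 = 98² → acute
(101,49,103): 49²+101² = 12602 > 10609 = 103² → acute
(55,305,300): 55²+300² = 93025 = 305² → right
(38,55,82): 38²+55² = 4469 < 6724 = 82² → obtuse
3 of the 5 are acute.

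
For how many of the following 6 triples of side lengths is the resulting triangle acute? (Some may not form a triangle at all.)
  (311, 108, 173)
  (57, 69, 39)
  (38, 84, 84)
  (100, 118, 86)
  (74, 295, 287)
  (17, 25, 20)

(311,108,173): 108+173 ≤ 311, not a triangle
(57,69,39): 39²+57² = 4770 > 4761 = 69² → acute
(38,84,84): 38²+84² = 8500 > 7056 = 84² → acute
(100,118,86): 86²+100² = 17396 > 13924 = 118² → acute
(74,295,287): 74²+287² = 87845 > 87025 = 295² → acute
(17,25,20): 17²+20² = 689 > 625 = 25² → acute
5 of the 6 are acute.

5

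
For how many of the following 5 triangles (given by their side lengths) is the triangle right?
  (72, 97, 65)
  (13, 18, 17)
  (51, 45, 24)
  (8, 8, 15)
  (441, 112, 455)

(72,97,65): 65²+72² = 9409 = 97² → right
(13,18,17): 13²+17² = 458 > 324 = 18² → acute
(51,45,24): 24²+45² = 2601 = 51² → right
(8,8,15): 8²+8² = 128 < 225 = 15² → obtuse
(441,112,455): 112²+441² = 207025 = 455² → right
3 of the 5 are right.

3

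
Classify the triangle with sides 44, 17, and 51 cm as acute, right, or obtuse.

obtuse

Compare the square of the longest side to the sum of squares of the other two: 17² + 44² = 2225 < 2601 = 51².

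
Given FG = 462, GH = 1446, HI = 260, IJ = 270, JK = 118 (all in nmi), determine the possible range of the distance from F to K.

336 ≤ FK ≤ 2556 nmi

The maximum is all hops collinear in one direction: 462 + 1446 + 260 + 270 + 118 = 2556.
The longest hop is 1446; the others sum to 1110. Folding the others back against it leaves at least 1446 − 1110 = 336.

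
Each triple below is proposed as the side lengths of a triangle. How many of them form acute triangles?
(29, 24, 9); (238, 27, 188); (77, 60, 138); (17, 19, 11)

(29,24,9): 9²+24² = 657 < 841 = 29² → obtuse
(238,27,188): 27+188 ≤ 238, not a triangle
(77,60,138): 60+77 ≤ 138, not a triangle
(17,19,11): 11²+17² = 410 > 361 = 19² → acute
1 of the 4 is acute.

1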